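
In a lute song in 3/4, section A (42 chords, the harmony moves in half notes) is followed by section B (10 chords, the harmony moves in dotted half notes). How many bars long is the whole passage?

38 bars

A: 42 × 2 = 84 beats = 28 bars.
B: 10 × 3 = 30 beats = 10 bars.
Total: 28 + 10 = 38 bars.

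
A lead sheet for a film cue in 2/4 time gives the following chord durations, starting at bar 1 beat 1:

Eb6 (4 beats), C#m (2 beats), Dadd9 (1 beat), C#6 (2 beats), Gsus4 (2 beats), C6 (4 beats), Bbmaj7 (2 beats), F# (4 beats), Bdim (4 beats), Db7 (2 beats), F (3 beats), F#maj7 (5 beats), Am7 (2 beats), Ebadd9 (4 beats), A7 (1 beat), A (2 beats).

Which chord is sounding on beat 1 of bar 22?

A

Beat 1 of bar 22 is beat (22−1)×2 + 1 = 43 overall.
Running totals: Eb6 ends at 4, C#m ends at 6, Dadd9 ends at 7, C#6 ends at 9, Gsus4 ends at 11, C6 ends at 15, Bbmaj7 ends at 17, F# ends at 21, Bdim ends at 25, Db7 ends at 27, F ends at 30, F#maj7 ends at 35, Am7 ends at 37, Ebadd9 ends at 41, A7 ends at 42, A ends at 44.
Beat 43 falls within A.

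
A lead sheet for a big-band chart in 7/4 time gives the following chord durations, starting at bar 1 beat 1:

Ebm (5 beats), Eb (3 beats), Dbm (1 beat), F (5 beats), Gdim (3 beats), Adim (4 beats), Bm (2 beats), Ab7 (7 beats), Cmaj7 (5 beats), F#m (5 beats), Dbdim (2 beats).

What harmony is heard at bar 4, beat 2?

Beat 2 of bar 4 is beat (4−1)×7 + 2 = 23 overall.
Running totals: Ebm ends at 5, Eb ends at 8, Dbm ends at 9, F ends at 14, Gdim ends at 17, Adim ends at 21, Bm ends at 23.
Beat 23 falls within Bm.

Bm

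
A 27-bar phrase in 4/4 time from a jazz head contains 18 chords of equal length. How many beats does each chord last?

6 beats

27 bars × 4 beats/bar = 108 beats total.
108 beats ÷ 18 chords = 6 beats per chord.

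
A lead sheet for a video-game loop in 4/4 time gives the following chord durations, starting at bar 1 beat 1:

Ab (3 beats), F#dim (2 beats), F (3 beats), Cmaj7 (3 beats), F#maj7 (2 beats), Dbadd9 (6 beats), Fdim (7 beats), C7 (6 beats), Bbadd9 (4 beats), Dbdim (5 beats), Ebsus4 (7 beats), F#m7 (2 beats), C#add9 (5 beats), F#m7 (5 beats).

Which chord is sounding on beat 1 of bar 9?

Bbadd9

Beat 1 of bar 9 is beat (9−1)×4 + 1 = 33 overall.
Running totals: Ab ends at 3, F#dim ends at 5, F ends at 8, Cmaj7 ends at 11, F#maj7 ends at 13, Dbadd9 ends at 19, Fdim ends at 26, C7 ends at 32, Bbadd9 ends at 36.
Beat 33 falls within Bbadd9.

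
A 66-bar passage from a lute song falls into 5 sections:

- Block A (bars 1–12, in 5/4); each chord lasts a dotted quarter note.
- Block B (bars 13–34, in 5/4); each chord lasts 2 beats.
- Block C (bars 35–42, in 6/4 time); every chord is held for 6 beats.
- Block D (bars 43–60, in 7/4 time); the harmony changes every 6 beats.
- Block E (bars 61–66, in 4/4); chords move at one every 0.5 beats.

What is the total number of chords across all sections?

172 chords

A has 60 beats and chords last 1.5 each, so 40 chords.
B has 110 beats and chords last 2 each, so 55 chords.
C has 48 beats and chords last 6 each, so 8 chords.
D has 126 beats and chords last 6 each, so 21 chords.
E has 24 beats and chords last 0.5 each, so 48 chords.
Total: 40 + 55 + 8 + 21 + 48 = 172.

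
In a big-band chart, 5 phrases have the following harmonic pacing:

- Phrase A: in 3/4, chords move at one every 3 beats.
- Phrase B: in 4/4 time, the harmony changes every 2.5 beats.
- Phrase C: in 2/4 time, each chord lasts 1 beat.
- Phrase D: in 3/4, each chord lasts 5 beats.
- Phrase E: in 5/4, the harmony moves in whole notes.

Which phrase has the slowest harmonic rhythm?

A: 3 beats/bar ÷ 3 beats/chord = 1 chord/bar.
B: 4 beats/bar ÷ 2.5 beats/chord = 1.6 chords/bar.
C: 2 beats/bar ÷ 1 beat/chord = 2 chords/bar.
D: 3 beats/bar ÷ 5 beats/chord = 0.6 chords/bar.
E: 5 beats/bar ÷ 4 beats/chord = 1.25 chords/bar.
Slowest is D at 0.6 chords/bar.

Phrase D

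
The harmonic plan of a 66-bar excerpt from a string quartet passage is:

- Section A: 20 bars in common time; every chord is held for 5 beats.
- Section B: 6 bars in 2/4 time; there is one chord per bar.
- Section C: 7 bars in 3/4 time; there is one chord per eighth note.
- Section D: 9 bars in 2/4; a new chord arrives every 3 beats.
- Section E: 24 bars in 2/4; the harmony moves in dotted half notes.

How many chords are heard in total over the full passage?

A: 20 bars × 4 beats = 80 beats; 5 beats/chord → 16 chords.
B: 6 bars × 2 beats = 12 beats; 2 beats/chord → 6 chords.
C: 7 bars × 3 beats = 21 beats; 0.5 beats/chord → 42 chords.
D: 9 bars × 2 beats = 18 beats; 3 beats/chord → 6 chords.
E: 24 bars × 2 beats = 48 beats; 3 beats/chord → 16 chords.
Total: 16 + 6 + 42 + 6 + 16 = 86.

86 chords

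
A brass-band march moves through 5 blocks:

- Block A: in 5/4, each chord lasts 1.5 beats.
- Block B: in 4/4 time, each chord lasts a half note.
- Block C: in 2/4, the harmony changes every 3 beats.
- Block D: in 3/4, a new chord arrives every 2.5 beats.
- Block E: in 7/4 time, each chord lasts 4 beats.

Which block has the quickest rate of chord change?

Block A

A: 5/1.5 = 10/3 chords/bar.
B: 4/2 = 2 chords/bar.
C: 2/3 = 2/3 chords/bar.
D: 3/2.5 = 1.2 chords/bar.
E: 7/4 = 1.75 chords/bar.
Fastest is A at 10/3 chords/bar.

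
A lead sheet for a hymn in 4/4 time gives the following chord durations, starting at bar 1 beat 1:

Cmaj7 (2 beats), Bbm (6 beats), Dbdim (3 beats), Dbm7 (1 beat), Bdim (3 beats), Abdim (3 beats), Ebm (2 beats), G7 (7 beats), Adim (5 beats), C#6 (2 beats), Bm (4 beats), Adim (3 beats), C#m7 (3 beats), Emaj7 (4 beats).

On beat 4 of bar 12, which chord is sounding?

Emaj7

Beat 4 of bar 12 is beat (12−1)×4 + 4 = 48 overall.
Running totals: Cmaj7 ends at 2, Bbm ends at 8, Dbdim ends at 11, Dbm7 ends at 12, Bdim ends at 15, Abdim ends at 18, Ebm ends at 20, G7 ends at 27, Adim ends at 32, C#6 ends at 34, Bm ends at 38, Adim ends at 41, C#m7 ends at 44, Emaj7 ends at 48.
Beat 48 falls within Emaj7.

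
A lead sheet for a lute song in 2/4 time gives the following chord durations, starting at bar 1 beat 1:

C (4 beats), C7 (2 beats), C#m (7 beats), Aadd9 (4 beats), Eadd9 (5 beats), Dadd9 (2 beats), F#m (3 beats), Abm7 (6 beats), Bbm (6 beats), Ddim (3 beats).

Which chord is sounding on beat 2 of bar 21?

Ddim

Beat 2 of bar 21 is beat (21−1)×2 + 2 = 42 overall.
Running totals: C ends at 4, C7 ends at 6, C#m ends at 13, Aadd9 ends at 17, Eadd9 ends at 22, Dadd9 ends at 24, F#m ends at 27, Abm7 ends at 33, Bbm ends at 39, Ddim ends at 42.
Beat 42 falls within Ddim.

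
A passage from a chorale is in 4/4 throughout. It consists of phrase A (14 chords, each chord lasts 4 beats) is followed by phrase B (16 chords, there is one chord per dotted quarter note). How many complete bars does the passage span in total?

A: 14 × 4 = 56 beats = 14 bars.
B: 16 × 1.5 = 24 beats = 6 bars.
Total: 14 + 6 = 20 bars.

20 bars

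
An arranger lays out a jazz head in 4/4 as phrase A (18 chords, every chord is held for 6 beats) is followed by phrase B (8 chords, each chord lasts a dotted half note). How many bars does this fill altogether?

A: 18 × 6 = 108 beats = 27 bars.
B: 8 × 3 = 24 beats = 6 bars.
Total: 27 + 6 = 33 bars.

33 bars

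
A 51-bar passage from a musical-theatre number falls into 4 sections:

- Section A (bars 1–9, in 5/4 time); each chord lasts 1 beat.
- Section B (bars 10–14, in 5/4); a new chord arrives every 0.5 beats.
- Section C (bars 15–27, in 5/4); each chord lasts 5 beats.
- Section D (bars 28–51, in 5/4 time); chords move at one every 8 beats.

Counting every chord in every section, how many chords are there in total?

123 chords

A: 9 bars × 5 beats = 45 beats; 1 beat/chord → 45 chords.
B: 5 bars × 5 beats = 25 beats; 0.5 beats/chord → 50 chords.
C: 13 bars × 5 beats = 65 beats; 5 beats/chord → 13 chords.
D: 24 bars × 5 beats = 120 beats; 8 beats/chord → 15 chords.
Total: 45 + 50 + 13 + 15 = 123.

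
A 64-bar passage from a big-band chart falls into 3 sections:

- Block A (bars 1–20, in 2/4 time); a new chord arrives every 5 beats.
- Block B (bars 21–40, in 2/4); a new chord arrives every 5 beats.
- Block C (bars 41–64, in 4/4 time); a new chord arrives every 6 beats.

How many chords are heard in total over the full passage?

32 chords

A: 20·2 = 40 beats, 40/5 = 8 chords.
B: 20·2 = 40 beats, 40/5 = 8 chords.
C: 24·4 = 96 beats, 96/6 = 16 chords.
Total: 8 + 8 + 16 = 32.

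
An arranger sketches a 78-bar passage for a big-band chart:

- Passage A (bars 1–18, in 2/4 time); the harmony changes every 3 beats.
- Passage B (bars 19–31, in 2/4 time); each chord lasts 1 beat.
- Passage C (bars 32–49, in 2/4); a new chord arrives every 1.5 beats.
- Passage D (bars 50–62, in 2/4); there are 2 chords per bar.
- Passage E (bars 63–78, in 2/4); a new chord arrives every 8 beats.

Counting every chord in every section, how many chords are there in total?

A: 18·2 = 36 beats, 36/3 = 12 chords.
B: 13·2 = 26 beats, 26/1 = 26 chords.
C: 18·2 = 36 beats, 36/1.5 = 24 chords.
D: 13·2 = 26 beats, 26/1 = 26 chords.
E: 16·2 = 32 beats, 32/8 = 4 chords.
Total: 12 + 26 + 24 + 26 + 4 = 92.

92 chords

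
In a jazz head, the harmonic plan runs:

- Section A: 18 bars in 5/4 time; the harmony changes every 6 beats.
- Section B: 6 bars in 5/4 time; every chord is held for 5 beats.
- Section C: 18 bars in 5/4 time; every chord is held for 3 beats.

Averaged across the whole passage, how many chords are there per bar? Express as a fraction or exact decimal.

17/14 chords per bar

A: 18 × 5 = 90 beats ÷ 6 = 15 chords.
B: 6 × 5 = 30 beats ÷ 5 = 6 chords.
C: 18 × 5 = 90 beats ÷ 3 = 30 chords.
Overall: 51 chords over 42 bars → 51/42 = 17/14 chords per bar.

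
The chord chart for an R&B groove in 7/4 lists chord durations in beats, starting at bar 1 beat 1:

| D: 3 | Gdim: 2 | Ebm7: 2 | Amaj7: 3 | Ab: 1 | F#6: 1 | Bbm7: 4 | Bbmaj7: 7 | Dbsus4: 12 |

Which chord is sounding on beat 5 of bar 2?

Beat 5 of bar 2 is beat (2−1)×7 + 5 = 12 overall.
Running totals: D ends at 3, Gdim ends at 5, Ebm7 ends at 7, Amaj7 ends at 10, Ab ends at 11, F#6 ends at 12.
Beat 12 falls within F#6.

F#6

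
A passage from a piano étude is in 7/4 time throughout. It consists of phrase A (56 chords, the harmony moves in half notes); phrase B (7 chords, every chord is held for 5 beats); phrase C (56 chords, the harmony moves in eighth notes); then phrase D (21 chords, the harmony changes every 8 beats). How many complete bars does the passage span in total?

A: 56 × 2 = 112 beats = 16 bars.
B: 7 × 5 = 35 beats = 5 bars.
C: 56 × 0.5 = 28 beats = 4 bars.
D: 21 × 8 = 168 beats = 24 bars.
Total: 16 + 5 + 4 + 24 = 49 bars.

49 bars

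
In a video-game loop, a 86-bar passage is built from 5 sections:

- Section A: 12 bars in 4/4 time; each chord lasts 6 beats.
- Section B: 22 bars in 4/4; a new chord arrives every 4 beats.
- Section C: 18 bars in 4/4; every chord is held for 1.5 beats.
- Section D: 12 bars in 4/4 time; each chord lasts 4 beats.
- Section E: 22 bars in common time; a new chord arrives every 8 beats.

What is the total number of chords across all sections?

A: 12·4 = 48 beats, 48/6 = 8 chords.
B: 22·4 = 88 beats, 88/4 = 22 chords.
C: 18·4 = 72 beats, 72/1.5 = 48 chords.
D: 12·4 = 48 beats, 48/4 = 12 chords.
E: 22·4 = 88 beats, 88/8 = 11 chords.
Total: 8 + 22 + 48 + 12 + 11 = 101.

101 chords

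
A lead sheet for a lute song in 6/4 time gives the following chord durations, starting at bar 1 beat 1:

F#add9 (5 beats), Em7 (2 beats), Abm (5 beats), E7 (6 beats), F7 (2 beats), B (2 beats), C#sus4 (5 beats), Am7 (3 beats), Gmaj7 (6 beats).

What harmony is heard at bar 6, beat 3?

Beat 3 of bar 6 is beat (6−1)×6 + 3 = 33 overall.
Running totals: F#add9 ends at 5, Em7 ends at 7, Abm ends at 12, E7 ends at 18, F7 ends at 20, B ends at 22, C#sus4 ends at 27, Am7 ends at 30, Gmaj7 ends at 36.
Beat 33 falls within Gmaj7.

Gmaj7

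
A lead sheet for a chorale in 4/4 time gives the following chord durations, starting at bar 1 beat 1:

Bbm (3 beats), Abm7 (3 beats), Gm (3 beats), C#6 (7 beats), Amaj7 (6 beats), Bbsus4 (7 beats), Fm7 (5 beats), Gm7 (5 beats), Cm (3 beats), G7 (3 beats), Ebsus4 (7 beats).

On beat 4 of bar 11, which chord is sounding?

G7

Beat 4 of bar 11 is beat (11−1)×4 + 4 = 44 overall.
Running totals: Bbm ends at 3, Abm7 ends at 6, Gm ends at 9, C#6 ends at 16, Amaj7 ends at 22, Bbsus4 ends at 29, Fm7 ends at 34, Gm7 ends at 39, Cm ends at 42, G7 ends at 45.
Beat 44 falls within G7.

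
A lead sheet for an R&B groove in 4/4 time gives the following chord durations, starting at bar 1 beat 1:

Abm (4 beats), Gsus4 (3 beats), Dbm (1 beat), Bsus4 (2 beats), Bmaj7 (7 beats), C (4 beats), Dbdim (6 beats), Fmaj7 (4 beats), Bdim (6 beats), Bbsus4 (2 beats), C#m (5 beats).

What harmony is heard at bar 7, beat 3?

Dbdim

Beat 3 of bar 7 is beat (7−1)×4 + 3 = 27 overall.
Running totals: Abm ends at 4, Gsus4 ends at 7, Dbm ends at 8, Bsus4 ends at 10, Bmaj7 ends at 17, C ends at 21, Dbdim ends at 27.
Beat 27 falls within Dbdim.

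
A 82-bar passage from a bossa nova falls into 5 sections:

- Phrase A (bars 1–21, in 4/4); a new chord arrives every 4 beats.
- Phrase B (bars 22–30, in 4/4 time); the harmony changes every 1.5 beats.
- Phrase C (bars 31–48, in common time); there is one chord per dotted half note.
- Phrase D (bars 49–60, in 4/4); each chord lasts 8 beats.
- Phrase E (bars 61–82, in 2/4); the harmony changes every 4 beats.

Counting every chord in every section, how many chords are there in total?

86 chords

A: 21·4 = 84 beats, 84/4 = 21 chords.
B: 9·4 = 36 beats, 36/1.5 = 24 chords.
C: 18·4 = 72 beats, 72/3 = 24 chords.
D: 12·4 = 48 beats, 48/8 = 6 chords.
E: 22·2 = 44 beats, 44/4 = 11 chords.
Total: 21 + 24 + 24 + 6 + 11 = 86.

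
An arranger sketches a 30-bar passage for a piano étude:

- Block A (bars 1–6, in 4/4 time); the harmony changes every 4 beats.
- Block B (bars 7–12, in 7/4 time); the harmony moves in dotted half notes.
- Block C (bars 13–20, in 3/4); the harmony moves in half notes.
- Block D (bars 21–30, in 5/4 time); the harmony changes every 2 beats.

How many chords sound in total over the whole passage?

A has 24 beats and chords last 4 each, so 6 chords.
B has 42 beats and chords last 3 each, so 14 chords.
C has 24 beats and chords last 2 each, so 12 chords.
D has 50 beats and chords last 2 each, so 25 chords.
Total: 6 + 14 + 12 + 25 = 57.

57 chords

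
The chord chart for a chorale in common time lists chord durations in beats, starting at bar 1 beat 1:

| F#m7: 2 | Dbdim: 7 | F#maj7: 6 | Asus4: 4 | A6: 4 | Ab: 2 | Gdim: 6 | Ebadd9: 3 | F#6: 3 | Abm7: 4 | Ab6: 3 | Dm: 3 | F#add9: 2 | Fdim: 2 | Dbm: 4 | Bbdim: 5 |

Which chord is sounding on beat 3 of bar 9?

F#6

Beat 3 of bar 9 is beat (9−1)×4 + 3 = 35 overall.
Running totals: F#m7 ends at 2, Dbdim ends at 9, F#maj7 ends at 15, Asus4 ends at 19, A6 ends at 23, Ab ends at 25, Gdim ends at 31, Ebadd9 ends at 34, F#6 ends at 37.
Beat 35 falls within F#6.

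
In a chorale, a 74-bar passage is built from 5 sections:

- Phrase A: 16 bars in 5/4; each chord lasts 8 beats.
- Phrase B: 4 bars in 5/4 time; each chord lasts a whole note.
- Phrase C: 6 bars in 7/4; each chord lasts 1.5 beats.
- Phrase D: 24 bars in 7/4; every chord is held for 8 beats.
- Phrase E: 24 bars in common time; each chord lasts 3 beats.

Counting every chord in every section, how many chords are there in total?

96 chords

A: 16·5 = 80 beats, 80/8 = 10 chords.
B: 4·5 = 20 beats, 20/4 = 5 chords.
C: 6·7 = 42 beats, 42/1.5 = 28 chords.
D: 24·7 = 168 beats, 168/8 = 21 chords.
E: 24·4 = 96 beats, 96/3 = 32 chords.
Total: 10 + 5 + 28 + 21 + 32 = 96.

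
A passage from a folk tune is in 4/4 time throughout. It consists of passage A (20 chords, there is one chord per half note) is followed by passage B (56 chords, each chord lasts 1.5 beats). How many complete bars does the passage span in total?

31 bars

A: 20 × 2 = 40 beats = 10 bars.
B: 56 × 1.5 = 84 beats = 21 bars.
Total: 10 + 21 = 31 bars.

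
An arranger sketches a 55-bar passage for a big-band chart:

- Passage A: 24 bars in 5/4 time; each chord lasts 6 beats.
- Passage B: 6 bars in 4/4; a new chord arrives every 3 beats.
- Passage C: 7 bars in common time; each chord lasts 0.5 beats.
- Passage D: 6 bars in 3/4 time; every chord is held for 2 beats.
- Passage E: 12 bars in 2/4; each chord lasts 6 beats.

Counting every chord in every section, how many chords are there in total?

97 chords

A has 120 beats and chords last 6 each, so 20 chords.
B has 24 beats and chords last 3 each, so 8 chords.
C has 28 beats and chords last 0.5 each, so 56 chords.
D has 18 beats and chords last 2 each, so 9 chords.
E has 24 beats and chords last 6 each, so 4 chords.
Total: 20 + 8 + 56 + 9 + 4 = 97.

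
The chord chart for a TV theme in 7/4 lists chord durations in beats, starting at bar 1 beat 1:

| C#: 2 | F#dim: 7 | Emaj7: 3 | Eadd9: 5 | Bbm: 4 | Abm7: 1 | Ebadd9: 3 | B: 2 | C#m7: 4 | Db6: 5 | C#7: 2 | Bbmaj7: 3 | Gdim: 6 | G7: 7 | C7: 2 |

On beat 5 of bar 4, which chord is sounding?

Beat 5 of bar 4 is beat (4−1)×7 + 5 = 26 overall.
Running totals: C# ends at 2, F#dim ends at 9, Emaj7 ends at 12, Eadd9 ends at 17, Bbm ends at 21, Abm7 ends at 22, Ebadd9 ends at 25, B ends at 27.
Beat 26 falls within B.

B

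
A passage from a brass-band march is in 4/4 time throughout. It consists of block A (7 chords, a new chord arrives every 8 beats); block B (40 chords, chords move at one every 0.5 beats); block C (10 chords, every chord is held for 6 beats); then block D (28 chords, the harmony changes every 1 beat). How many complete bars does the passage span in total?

A: 7 × 8 = 56 beats = 14 bars.
B: 40 × 0.5 = 20 beats = 5 bars.
C: 10 × 6 = 60 beats = 15 bars.
D: 28 × 1 = 28 beats = 7 bars.
Total: 14 + 5 + 15 + 7 = 41 bars.

41 bars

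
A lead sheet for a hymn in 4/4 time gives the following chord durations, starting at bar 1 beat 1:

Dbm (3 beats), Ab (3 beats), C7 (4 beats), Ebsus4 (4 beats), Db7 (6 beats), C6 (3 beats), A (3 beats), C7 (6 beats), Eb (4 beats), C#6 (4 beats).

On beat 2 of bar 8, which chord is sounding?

Beat 2 of bar 8 is beat (8−1)×4 + 2 = 30 overall.
Running totals: Dbm ends at 3, Ab ends at 6, C7 ends at 10, Ebsus4 ends at 14, Db7 ends at 20, C6 ends at 23, A ends at 26, C7 ends at 32.
Beat 30 falls within C7.

C7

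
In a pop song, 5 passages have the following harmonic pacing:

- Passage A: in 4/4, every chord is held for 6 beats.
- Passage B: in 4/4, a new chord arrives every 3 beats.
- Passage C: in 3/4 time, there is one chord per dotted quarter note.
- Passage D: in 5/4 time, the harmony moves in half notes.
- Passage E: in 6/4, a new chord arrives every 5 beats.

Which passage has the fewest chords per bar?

A: each chord is 6 beats in 4/4, so 2/3 per bar.
B: each chord is 3 beats in 4/4, so 4/3 per bar.
C: each chord is 1.5 beats in 3/4, so 2 per bar.
D: each chord is 2 beats in 5/4, so 2.5 per bar.
E: each chord is 5 beats in 6/4, so 1.2 per bar.
Slowest is A at 2/3 chords/bar.

Passage A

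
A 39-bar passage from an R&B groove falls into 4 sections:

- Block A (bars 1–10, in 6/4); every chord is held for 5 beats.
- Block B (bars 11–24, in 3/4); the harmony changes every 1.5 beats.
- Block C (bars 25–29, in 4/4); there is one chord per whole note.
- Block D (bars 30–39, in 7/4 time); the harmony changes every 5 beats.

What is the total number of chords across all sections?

59 chords

A: 10 bars × 6 beats = 60 beats; 5 beats/chord → 12 chords.
B: 14 bars × 3 beats = 42 beats; 1.5 beats/chord → 28 chords.
C: 5 bars × 4 beats = 20 beats; 4 beats/chord → 5 chords.
D: 10 bars × 7 beats = 70 beats; 5 beats/chord → 14 chords.
Total: 12 + 28 + 5 + 14 = 59.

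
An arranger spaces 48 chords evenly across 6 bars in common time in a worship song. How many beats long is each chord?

6 bars × 4 beats/bar = 24 beats total.
24 beats ÷ 48 chords = 0.5 beats per chord.
(That is an eighth note.)

0.5 beats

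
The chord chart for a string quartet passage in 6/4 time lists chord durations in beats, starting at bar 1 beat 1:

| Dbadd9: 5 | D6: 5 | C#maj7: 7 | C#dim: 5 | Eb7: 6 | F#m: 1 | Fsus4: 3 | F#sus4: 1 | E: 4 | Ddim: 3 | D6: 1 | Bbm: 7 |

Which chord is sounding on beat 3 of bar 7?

Ddim

Beat 3 of bar 7 is beat (7−1)×6 + 3 = 39 overall.
Running totals: Dbadd9 ends at 5, D6 ends at 10, C#maj7 ends at 17, C#dim ends at 22, Eb7 ends at 28, F#m ends at 29, Fsus4 ends at 32, F#sus4 ends at 33, E ends at 37, Ddim ends at 40.
Beat 39 falls within Ddim.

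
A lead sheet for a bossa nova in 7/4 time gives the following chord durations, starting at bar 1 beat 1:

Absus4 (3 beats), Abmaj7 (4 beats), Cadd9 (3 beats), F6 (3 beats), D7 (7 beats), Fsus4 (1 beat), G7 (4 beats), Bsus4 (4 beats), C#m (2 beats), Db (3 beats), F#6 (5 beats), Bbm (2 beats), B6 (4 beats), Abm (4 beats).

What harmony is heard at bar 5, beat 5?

Beat 5 of bar 5 is beat (5−1)×7 + 5 = 33 overall.
Running totals: Absus4 ends at 3, Abmaj7 ends at 7, Cadd9 ends at 10, F6 ends at 13, D7 ends at 20, Fsus4 ends at 21, G7 ends at 25, Bsus4 ends at 29, C#m ends at 31, Db ends at 34.
Beat 33 falls within Db.

Db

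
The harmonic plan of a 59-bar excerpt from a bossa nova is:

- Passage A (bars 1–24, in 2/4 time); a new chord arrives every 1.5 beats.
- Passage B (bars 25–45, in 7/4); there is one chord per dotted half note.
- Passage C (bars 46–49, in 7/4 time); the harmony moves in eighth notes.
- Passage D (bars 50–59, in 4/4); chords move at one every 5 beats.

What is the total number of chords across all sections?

A: 24 bars × 2 beats = 48 beats; 1.5 beats/chord → 32 chords.
B: 21 bars × 7 beats = 147 beats; 3 beats/chord → 49 chords.
C: 4 bars × 7 beats = 28 beats; 0.5 beats/chord → 56 chords.
D: 10 bars × 4 beats = 40 beats; 5 beats/chord → 8 chords.
Total: 32 + 49 + 56 + 8 = 145.

145 chords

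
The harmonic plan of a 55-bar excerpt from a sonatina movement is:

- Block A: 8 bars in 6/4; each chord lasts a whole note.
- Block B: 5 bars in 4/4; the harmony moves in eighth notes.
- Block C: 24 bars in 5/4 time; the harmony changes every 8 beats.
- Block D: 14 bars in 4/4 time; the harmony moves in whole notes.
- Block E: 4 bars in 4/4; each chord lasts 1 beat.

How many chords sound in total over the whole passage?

97 chords

A: 8 bars × 6 beats = 48 beats; 4 beats/chord → 12 chords.
B: 5 bars × 4 beats = 20 beats; 0.5 beats/chord → 40 chords.
C: 24 bars × 5 beats = 120 beats; 8 beats/chord → 15 chords.
D: 14 bars × 4 beats = 56 beats; 4 beats/chord → 14 chords.
E: 4 bars × 4 beats = 16 beats; 1 beat/chord → 16 chords.
Total: 12 + 40 + 15 + 14 + 16 = 97.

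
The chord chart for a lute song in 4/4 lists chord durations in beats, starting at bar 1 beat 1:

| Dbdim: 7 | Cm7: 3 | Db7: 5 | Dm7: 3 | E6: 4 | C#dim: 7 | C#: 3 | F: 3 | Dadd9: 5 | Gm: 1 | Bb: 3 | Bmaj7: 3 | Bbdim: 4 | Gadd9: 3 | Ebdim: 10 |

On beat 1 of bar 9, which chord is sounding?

Beat 1 of bar 9 is beat (9−1)×4 + 1 = 33 overall.
Running totals: Dbdim ends at 7, Cm7 ends at 10, Db7 ends at 15, Dm7 ends at 18, E6 ends at 22, C#dim ends at 29, C# ends at 32, F ends at 35.
Beat 33 falls within F.

F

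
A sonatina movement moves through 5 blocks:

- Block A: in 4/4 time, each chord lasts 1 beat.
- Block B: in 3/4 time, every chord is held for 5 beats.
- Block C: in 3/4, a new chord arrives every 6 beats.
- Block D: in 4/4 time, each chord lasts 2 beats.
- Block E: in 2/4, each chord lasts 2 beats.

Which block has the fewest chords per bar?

Block C

A: 4 beats/bar ÷ 1 beat/chord = 4 chords/bar.
B: 3 beats/bar ÷ 5 beats/chord = 0.6 chords/bar.
C: 3 beats/bar ÷ 6 beats/chord = 0.5 chords/bar.
D: 4 beats/bar ÷ 2 beats/chord = 2 chords/bar.
E: 2 beats/bar ÷ 2 beats/chord = 1 chord/bar.
Slowest is C at 0.5 chords/bar.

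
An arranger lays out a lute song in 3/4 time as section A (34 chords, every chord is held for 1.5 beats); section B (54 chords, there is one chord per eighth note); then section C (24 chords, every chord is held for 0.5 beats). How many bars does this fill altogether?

30 bars

A: 34 × 1.5 = 51 beats = 17 bars.
B: 54 × 0.5 = 27 beats = 9 bars.
C: 24 × 0.5 = 12 beats = 4 bars.
Total: 17 + 9 + 4 = 30 bars.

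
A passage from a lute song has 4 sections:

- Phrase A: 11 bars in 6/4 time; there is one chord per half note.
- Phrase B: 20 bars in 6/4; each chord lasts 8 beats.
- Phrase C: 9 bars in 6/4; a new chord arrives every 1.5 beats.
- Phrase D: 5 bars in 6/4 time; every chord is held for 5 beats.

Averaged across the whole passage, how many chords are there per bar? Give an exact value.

2 chords per bar

A: 11 bars of 6 beats is 66 beats; at 2 beats each that's 33 chords.
B: 20 bars of 6 beats is 120 beats; at 8 beats each that's 15 chords.
C: 9 bars of 6 beats is 54 beats; at 1.5 beats each that's 36 chords.
D: 5 bars of 6 beats is 30 beats; at 5 beats each that's 6 chords.
Overall: 90 chords over 45 bars → 90/45 = 2 chords per bar.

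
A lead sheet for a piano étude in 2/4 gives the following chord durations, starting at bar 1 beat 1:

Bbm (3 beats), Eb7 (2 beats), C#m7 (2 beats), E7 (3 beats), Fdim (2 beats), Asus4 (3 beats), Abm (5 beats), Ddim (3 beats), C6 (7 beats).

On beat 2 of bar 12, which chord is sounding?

Beat 2 of bar 12 is beat (12−1)×2 + 2 = 24 overall.
Running totals: Bbm ends at 3, Eb7 ends at 5, C#m7 ends at 7, E7 ends at 10, Fdim ends at 12, Asus4 ends at 15, Abm ends at 20, Ddim ends at 23, C6 ends at 30.
Beat 24 falls within C6.

C6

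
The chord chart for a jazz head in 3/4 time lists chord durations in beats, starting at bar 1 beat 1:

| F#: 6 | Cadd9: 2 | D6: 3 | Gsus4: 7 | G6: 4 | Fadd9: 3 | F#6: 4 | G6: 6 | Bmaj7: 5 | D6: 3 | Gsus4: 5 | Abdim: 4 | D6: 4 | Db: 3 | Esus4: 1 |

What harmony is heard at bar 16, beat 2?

Gsus4

Beat 2 of bar 16 is beat (16−1)×3 + 2 = 47 overall.
Running totals: F# ends at 6, Cadd9 ends at 8, D6 ends at 11, Gsus4 ends at 18, G6 ends at 22, Fadd9 ends at 25, F#6 ends at 29, G6 ends at 35, Bmaj7 ends at 40, D6 ends at 43, Gsus4 ends at 48.
Beat 47 falls within Gsus4.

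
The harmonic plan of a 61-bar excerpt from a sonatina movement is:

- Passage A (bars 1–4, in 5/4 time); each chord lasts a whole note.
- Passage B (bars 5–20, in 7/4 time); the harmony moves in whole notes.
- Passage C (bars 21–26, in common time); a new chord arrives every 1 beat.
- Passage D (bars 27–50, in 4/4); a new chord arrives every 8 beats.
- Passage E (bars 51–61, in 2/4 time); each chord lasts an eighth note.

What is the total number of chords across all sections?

A: 4·5 = 20 beats, 20/4 = 5 chords.
B: 16·7 = 112 beats, 112/4 = 28 chords.
C: 6·4 = 24 beats, 24/1 = 24 chords.
D: 24·4 = 96 beats, 96/8 = 12 chords.
E: 11·2 = 22 beats, 22/0.5 = 44 chords.
Total: 5 + 28 + 24 + 12 + 44 = 113.

113 chords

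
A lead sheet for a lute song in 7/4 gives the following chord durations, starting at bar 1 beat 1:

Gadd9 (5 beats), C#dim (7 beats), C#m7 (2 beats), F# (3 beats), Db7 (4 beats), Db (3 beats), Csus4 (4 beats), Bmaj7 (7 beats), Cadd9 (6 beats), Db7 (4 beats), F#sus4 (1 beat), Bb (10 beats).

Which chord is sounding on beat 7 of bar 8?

Beat 7 of bar 8 is beat (8−1)×7 + 7 = 56 overall.
Running totals: Gadd9 ends at 5, C#dim ends at 12, C#m7 ends at 14, F# ends at 17, Db7 ends at 21, Db ends at 24, Csus4 ends at 28, Bmaj7 ends at 35, Cadd9 ends at 41, Db7 ends at 45, F#sus4 ends at 46, Bb ends at 56.
Beat 56 falls within Bb.

Bb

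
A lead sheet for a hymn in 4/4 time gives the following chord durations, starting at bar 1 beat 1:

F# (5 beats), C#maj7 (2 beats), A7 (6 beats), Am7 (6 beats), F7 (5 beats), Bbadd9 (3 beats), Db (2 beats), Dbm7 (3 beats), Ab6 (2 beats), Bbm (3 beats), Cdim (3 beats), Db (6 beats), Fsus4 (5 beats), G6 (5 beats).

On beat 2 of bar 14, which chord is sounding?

Beat 2 of bar 14 is beat (14−1)×4 + 2 = 54 overall.
Running totals: F# ends at 5, C#maj7 ends at 7, A7 ends at 13, Am7 ends at 19, F7 ends at 24, Bbadd9 ends at 27, Db ends at 29, Dbm7 ends at 32, Ab6 ends at 34, Bbm ends at 37, Cdim ends at 40, Db ends at 46, Fsus4 ends at 51, G6 ends at 56.
Beat 54 falls within G6.

G6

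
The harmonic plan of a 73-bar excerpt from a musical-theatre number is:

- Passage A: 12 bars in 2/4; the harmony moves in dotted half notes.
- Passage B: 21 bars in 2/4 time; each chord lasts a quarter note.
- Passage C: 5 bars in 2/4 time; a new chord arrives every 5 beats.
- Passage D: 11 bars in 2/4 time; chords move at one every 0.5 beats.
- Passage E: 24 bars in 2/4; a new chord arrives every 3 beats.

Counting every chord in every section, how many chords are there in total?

A: 12 bars × 2 beats = 24 beats; 3 beats/chord → 8 chords.
B: 21 bars × 2 beats = 42 beats; 1 beat/chord → 42 chords.
C: 5 bars × 2 beats = 10 beats; 5 beats/chord → 2 chords.
D: 11 bars × 2 beats = 22 beats; 0.5 beats/chord → 44 chords.
E: 24 bars × 2 beats = 48 beats; 3 beats/chord → 16 chords.
Total: 8 + 42 + 2 + 44 + 16 = 112.

112 chords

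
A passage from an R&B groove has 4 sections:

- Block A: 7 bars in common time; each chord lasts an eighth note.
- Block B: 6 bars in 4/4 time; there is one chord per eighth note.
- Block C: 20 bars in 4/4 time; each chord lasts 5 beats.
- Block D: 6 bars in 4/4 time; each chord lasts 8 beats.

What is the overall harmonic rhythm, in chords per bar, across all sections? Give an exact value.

41/13 chords per bar

A: 7 × 4 = 28 beats ÷ 0.5 = 56 chords.
B: 6 × 4 = 24 beats ÷ 0.5 = 48 chords.
C: 20 × 4 = 80 beats ÷ 5 = 16 chords.
D: 6 × 4 = 24 beats ÷ 8 = 3 chords.
Overall: 123 chords over 39 bars → 123/39 = 41/13 chords per bar.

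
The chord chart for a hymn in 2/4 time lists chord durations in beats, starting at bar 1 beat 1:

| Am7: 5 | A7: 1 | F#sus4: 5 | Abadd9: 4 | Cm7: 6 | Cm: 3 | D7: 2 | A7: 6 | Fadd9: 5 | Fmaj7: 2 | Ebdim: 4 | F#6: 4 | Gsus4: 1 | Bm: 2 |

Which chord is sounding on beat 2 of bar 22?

F#6

Beat 2 of bar 22 is beat (22−1)×2 + 2 = 44 overall.
Running totals: Am7 ends at 5, A7 ends at 6, F#sus4 ends at 11, Abadd9 ends at 15, Cm7 ends at 21, Cm ends at 24, D7 ends at 26, A7 ends at 32, Fadd9 ends at 37, Fmaj7 ends at 39, Ebdim ends at 43, F#6 ends at 47.
Beat 44 falls within F#6.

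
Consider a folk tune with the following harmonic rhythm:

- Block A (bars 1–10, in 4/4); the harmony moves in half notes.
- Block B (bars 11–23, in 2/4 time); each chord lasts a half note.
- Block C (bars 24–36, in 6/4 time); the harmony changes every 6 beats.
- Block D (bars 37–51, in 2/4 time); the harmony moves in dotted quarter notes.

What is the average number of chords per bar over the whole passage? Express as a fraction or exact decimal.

A: 10 × 4 = 40 beats ÷ 2 = 20 chords.
B: 13 × 2 = 26 beats ÷ 2 = 13 chords.
C: 13 × 6 = 78 beats ÷ 6 = 13 chords.
D: 15 × 2 = 30 beats ÷ 1.5 = 20 chords.
Overall: 66 chords over 51 bars → 66/51 = 22/17 chords per bar.

22/17 chords per bar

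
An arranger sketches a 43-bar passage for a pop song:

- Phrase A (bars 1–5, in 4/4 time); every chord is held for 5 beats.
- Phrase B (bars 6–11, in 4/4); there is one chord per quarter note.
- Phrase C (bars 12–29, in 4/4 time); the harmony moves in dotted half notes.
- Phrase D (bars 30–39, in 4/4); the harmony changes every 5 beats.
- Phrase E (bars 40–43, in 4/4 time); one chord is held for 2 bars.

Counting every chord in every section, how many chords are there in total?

A has 20 beats and chords last 5 each, so 4 chords.
B has 24 beats and chords last 1 each, so 24 chords.
C has 72 beats and chords last 3 each, so 24 chords.
D has 40 beats and chords last 5 each, so 8 chords.
E has 16 beats and chords last 8 each, so 2 chords.
Total: 4 + 24 + 24 + 8 + 2 = 62.

62 chords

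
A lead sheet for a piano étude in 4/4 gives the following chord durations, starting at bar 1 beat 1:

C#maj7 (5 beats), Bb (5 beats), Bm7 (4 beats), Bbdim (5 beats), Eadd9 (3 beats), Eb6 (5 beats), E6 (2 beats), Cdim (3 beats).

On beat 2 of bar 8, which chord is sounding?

Beat 2 of bar 8 is beat (8−1)×4 + 2 = 30 overall.
Running totals: C#maj7 ends at 5, Bb ends at 10, Bm7 ends at 14, Bbdim ends at 19, Eadd9 ends at 22, Eb6 ends at 27, E6 ends at 29, Cdim ends at 32.
Beat 30 falls within Cdim.

Cdim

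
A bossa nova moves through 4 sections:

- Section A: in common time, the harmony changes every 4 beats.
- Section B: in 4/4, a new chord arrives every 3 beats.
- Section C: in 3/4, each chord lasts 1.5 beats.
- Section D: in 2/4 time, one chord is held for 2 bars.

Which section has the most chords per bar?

A: each chord is 4 beats in 4/4, so 1 per bar.
B: each chord is 3 beats in 4/4, so 4/3 per bar.
C: each chord is 1.5 beats in 3/4, so 2 per bar.
D: each chord is 4 beats in 2/4, so 0.5 per bar.
Fastest is C at 2 chords/bar.

Section C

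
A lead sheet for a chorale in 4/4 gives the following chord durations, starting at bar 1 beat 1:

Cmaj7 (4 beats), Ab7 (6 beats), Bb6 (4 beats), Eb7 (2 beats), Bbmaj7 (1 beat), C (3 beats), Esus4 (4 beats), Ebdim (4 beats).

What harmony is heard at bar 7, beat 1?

Ebdim

Beat 1 of bar 7 is beat (7−1)×4 + 1 = 25 overall.
Running totals: Cmaj7 ends at 4, Ab7 ends at 10, Bb6 ends at 14, Eb7 ends at 16, Bbmaj7 ends at 17, C ends at 20, Esus4 ends at 24, Ebdim ends at 28.
Beat 25 falls within Ebdim.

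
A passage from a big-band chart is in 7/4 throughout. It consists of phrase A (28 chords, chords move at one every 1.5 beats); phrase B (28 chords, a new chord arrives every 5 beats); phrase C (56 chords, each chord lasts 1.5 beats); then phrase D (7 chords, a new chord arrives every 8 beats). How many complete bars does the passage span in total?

A: 28 × 1.5 = 42 beats = 6 bars.
B: 28 × 5 = 140 beats = 20 bars.
C: 56 × 1.5 = 84 beats = 12 bars.
D: 7 × 8 = 56 beats = 8 bars.
Total: 6 + 20 + 12 + 8 = 46 bars.

46 bars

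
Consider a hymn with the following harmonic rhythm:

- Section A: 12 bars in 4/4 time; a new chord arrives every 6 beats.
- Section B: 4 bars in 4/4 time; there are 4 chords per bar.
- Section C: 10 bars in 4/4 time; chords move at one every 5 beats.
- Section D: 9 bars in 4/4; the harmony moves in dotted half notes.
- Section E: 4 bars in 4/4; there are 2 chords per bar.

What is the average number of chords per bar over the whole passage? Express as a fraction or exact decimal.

4/3 chords per bar

A: 12 × 4 = 48 beats ÷ 6 = 8 chords.
B: 4 × 4 = 16 beats ÷ 1 = 16 chords.
C: 10 × 4 = 40 beats ÷ 5 = 8 chords.
D: 9 × 4 = 36 beats ÷ 3 = 12 chords.
E: 4 × 4 = 16 beats ÷ 2 = 8 chords.
Overall: 52 chords over 39 bars → 52/39 = 4/3 chords per bar.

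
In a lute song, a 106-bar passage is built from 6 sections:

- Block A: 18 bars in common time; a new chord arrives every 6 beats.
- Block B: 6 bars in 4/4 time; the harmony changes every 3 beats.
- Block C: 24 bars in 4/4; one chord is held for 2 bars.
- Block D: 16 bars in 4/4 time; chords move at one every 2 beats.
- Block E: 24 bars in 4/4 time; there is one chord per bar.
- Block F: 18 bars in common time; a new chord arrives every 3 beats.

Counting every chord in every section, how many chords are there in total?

A: 18·4 = 72 beats, 72/6 = 12 chords.
B: 6·4 = 24 beats, 24/3 = 8 chords.
C: 24·4 = 96 beats, 96/8 = 12 chords.
D: 16·4 = 64 beats, 64/2 = 32 chords.
E: 24·4 = 96 beats, 96/4 = 24 chords.
F: 18·4 = 72 beats, 72/3 = 24 chords.
Total: 12 + 8 + 12 + 32 + 24 + 24 = 112.

112 chords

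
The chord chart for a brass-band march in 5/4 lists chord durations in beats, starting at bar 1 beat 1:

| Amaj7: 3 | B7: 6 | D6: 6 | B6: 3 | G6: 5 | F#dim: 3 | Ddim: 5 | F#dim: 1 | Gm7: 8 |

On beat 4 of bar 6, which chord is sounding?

Beat 4 of bar 6 is beat (6−1)×5 + 4 = 29 overall.
Running totals: Amaj7 ends at 3, B7 ends at 9, D6 ends at 15, B6 ends at 18, G6 ends at 23, F#dim ends at 26, Ddim ends at 31.
Beat 29 falls within Ddim.

Ddim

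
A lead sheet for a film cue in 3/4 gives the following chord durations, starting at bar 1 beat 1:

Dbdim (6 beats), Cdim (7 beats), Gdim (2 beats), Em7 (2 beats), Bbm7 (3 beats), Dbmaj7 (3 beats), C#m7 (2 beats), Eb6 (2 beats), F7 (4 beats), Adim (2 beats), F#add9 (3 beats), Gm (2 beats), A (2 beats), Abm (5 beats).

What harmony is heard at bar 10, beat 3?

F7

Beat 3 of bar 10 is beat (10−1)×3 + 3 = 30 overall.
Running totals: Dbdim ends at 6, Cdim ends at 13, Gdim ends at 15, Em7 ends at 17, Bbm7 ends at 20, Dbmaj7 ends at 23, C#m7 ends at 25, Eb6 ends at 27, F7 ends at 31.
Beat 30 falls within F7.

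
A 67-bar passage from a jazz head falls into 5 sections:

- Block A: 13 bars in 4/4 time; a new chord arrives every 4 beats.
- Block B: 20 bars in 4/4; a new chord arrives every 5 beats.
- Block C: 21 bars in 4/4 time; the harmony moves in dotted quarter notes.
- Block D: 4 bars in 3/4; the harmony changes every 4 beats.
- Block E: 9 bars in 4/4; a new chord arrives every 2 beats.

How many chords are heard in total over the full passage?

106 chords

A: 13 bars × 4 beats = 52 beats; 4 beats/chord → 13 chords.
B: 20 bars × 4 beats = 80 beats; 5 beats/chord → 16 chords.
C: 21 bars × 4 beats = 84 beats; 1.5 beats/chord → 56 chords.
D: 4 bars × 3 beats = 12 beats; 4 beats/chord → 3 chords.
E: 9 bars × 4 beats = 36 beats; 2 beats/chord → 18 chords.
Total: 13 + 16 + 56 + 3 + 18 = 106.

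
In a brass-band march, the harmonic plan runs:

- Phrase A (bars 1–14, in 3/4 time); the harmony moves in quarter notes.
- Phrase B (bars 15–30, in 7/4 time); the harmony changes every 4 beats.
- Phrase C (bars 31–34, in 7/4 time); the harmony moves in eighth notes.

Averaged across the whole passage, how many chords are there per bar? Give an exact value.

A: 14 bars of 3 beats is 42 beats; at 1 beat each that's 42 chords.
B: 16 bars of 7 beats is 112 beats; at 4 beats each that's 28 chords.
C: 4 bars of 7 beats is 28 beats; at 0.5 beats each that's 56 chords.
Overall: 126 chords over 34 bars → 126/34 = 63/17 chords per bar.

63/17 chords per bar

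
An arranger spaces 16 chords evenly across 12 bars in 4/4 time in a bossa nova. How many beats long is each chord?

12 bars × 4 beats/bar = 48 beats total.
48 beats ÷ 16 chords = 3 beats per chord.
(That is a dotted half note.)

3 beats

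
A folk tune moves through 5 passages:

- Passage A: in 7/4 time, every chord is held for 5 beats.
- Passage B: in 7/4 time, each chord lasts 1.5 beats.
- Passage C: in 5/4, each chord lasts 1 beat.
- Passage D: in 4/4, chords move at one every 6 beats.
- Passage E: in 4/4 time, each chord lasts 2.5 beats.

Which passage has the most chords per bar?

Passage C

A: 7 beats/bar ÷ 5 beats/chord = 1.4 chords/bar.
B: 7 beats/bar ÷ 1.5 beats/chord = 14/3 chords/bar.
C: 5 beats/bar ÷ 1 beat/chord = 5 chords/bar.
D: 4 beats/bar ÷ 6 beats/chord = 2/3 chords/bar.
E: 4 beats/bar ÷ 2.5 beats/chord = 1.6 chords/bar.
Fastest is C at 5 chords/bar.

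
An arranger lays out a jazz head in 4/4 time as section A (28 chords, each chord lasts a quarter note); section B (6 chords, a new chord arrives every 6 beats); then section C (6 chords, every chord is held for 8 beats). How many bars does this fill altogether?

A: 28 × 1 = 28 beats = 7 bars.
B: 6 × 6 = 36 beats = 9 bars.
C: 6 × 8 = 48 beats = 12 bars.
Total: 7 + 9 + 12 = 28 bars.

28 bars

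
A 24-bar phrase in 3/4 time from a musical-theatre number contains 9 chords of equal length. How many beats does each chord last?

8 beats

24 bars × 3 beats/bar = 72 beats total.
72 beats ÷ 9 chords = 8 beats per chord.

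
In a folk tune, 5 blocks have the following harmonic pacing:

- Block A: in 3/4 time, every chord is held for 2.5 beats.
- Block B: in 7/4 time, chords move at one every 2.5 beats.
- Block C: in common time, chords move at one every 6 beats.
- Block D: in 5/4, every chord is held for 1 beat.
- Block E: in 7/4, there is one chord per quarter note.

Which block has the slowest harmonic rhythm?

Block C

A: 3 beats/bar ÷ 2.5 beats/chord = 1.2 chords/bar.
B: 7 beats/bar ÷ 2.5 beats/chord = 2.8 chords/bar.
C: 4 beats/bar ÷ 6 beats/chord = 2/3 chords/bar.
D: 5 beats/bar ÷ 1 beat/chord = 5 chords/bar.
E: 7 beats/bar ÷ 1 beat/chord = 7 chords/bar.
Slowest is C at 2/3 chords/bar.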